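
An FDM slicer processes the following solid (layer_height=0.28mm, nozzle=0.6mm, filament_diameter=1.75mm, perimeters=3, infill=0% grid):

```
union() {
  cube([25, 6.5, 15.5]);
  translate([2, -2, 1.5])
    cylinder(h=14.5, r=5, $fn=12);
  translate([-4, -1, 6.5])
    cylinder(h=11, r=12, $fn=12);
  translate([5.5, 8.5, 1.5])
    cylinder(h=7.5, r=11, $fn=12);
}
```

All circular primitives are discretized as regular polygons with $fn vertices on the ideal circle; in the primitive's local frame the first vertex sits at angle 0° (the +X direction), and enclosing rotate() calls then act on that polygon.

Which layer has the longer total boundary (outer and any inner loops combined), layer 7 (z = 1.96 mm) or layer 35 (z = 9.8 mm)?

layer 35 (z = 9.8 mm)

Layer 7 (z = 1.96): the 25×6.5 cube contributes its full rectangle (perimeter 63.00 mm); the r=5 cylinder at (2, -2) gives a regular 12-gon of circumradius 5 (constant along its height) (perimeter = 2·12·5.000·sin(180°/12) = 31.06 mm); the cylinder at (-4, -1) does not reach this height (z outside [6.5, 17.5]); the cylinder at (5.5, 8.5): section is a regular 12-gon, circumradius r=11 (perimeter = 2·12·11.000·sin(180°/12) = 68.33 mm); Merging all regions: the regions partially overlap (shared area 125.80 mm²), so the edge portions inside another operand are dropped and the merged outline is re-measured after clipping — boundary = 97.60 mm. So its perimeter = 97.60 mm. Layer 35 (z = 9.8): the cube is present — its section is the full 25×6.5 rectangle (perimeter 63.00 mm); the r=5 cylinder at (2, -2) contributes a regular 12-gon of circumradius 5 (perimeter = 2·12·5.000·sin(180°/12) = 31.06 mm); the r=12 cylinder at (-4, -1) gives a regular 12-gon of circumradius 12 (constant along its height) (perimeter = 2·12·12.000·sin(180°/12) = 74.54 mm); the cylinder at (5.5, 8.5) does not reach this height (z outside [1.5, 9]); Taking the union: the regions partially overlap (shared area 118.77 mm²), so the edge portions inside another operand are dropped and the merged outline is re-measured after clipping — boundary = 111.12 mm. So its perimeter = 111.12 mm. Layer 35 is larger (111.12 vs 97.60 mm).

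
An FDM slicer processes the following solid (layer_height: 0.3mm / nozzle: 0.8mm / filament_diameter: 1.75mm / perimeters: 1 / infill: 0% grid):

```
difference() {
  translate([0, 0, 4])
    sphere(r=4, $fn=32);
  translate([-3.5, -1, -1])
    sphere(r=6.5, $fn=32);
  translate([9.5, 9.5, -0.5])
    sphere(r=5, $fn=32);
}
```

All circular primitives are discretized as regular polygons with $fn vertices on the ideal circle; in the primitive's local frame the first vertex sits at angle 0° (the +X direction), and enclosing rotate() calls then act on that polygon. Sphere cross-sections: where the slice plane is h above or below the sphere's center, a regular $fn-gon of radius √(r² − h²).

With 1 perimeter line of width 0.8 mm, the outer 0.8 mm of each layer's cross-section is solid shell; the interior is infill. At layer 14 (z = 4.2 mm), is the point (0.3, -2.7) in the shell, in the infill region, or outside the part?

shell

At z = 4.2 mm: the r=4 sphere slices to a regular 32-gon of circumradius 3.995 (√(r²−h²) with h=0.2 from center); the r=6.5 sphere at (-3.5, -1) slices to a regular 32-gon of circumradius 3.900 (√(r²−h²) with h=5.2 from center); the sphere at (9.5, 9.5): section is a regular 32-gon, circumradius = √(r²−h²) = √(5²−4.7²) = 1.706; Subtracting the remaining from the first: starting from the r=4 sphere, the r=6.5 sphere at (-3.5, -1) partially overlaps it — only the 21.05 mm² overlap (of its 47.48 mm²) is removed, clipping the outline; the r=5 sphere at (9.5, 9.5) misses the remaining region (no effect) — 1 connected region. Overall, the cross-section is a single solid region. The nearest boundary edge runs (-0.26, -3.17)→(0.10, -2.49); distance from the point to it = 0.27 mm. The point is inside the cross-section, 0.27 mm from the nearest boundary — within the 0.8 mm shell band (1 × 0.8).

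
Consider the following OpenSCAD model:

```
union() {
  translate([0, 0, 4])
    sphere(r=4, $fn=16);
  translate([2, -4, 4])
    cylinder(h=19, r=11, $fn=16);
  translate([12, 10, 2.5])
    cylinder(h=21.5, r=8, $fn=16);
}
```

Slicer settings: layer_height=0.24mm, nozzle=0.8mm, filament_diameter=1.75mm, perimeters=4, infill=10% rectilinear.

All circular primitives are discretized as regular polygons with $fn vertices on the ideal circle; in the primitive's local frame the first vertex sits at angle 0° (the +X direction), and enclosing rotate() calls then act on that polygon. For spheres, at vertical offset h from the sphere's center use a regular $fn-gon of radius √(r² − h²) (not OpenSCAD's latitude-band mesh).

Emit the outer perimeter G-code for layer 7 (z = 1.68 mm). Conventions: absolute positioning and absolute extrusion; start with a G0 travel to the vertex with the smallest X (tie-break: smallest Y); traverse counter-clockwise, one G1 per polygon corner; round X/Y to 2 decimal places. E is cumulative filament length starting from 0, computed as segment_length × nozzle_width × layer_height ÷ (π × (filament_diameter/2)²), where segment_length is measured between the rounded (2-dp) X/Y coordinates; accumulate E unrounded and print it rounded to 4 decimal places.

At z = 1.68 mm: the r=4 sphere slices to a regular 16-gon of circumradius 3.258 (√(r²−h²) with h=2.32 from center); the cylinder at (2, -4) is not intersected at this z (z outside [4, 23]); the cylinder at (12, 10) does not reach this height (z outside [2.5, 24]); Taking the union: only the r=4 sphere is present, so the union is just that shape — 1 connected region. The outline is a single polygon with 16 vertices. Extrusion per mm of travel: 0.8 × 0.24 / (π × 0.875²) = 0.079824. Accumulating E over each segment gives final E = 1.6235.

G0 X-3.26 Y0.00 Z1.68
G1 X-3.01 Y-1.25 E0.1018
G1 X-2.30 Y-2.30 E0.2029
G1 X-1.25 Y-3.01 E0.3041
G1 X0.00 Y-3.26 E0.4059
G1 X1.25 Y-3.01 E0.5076
G1 X2.30 Y-2.30 E0.6088
G1 X3.01 Y-1.25 E0.7100
G1 X3.26 Y0.00 E0.8117
G1 X3.01 Y1.25 E0.9135
G1 X2.30 Y2.30 E1.0147
G1 X1.25 Y3.01 E1.1159
G1 X0.00 Y3.26 E1.2176
G1 X-1.25 Y3.01 E1.3194
G1 X-2.30 Y2.30 E1.4205
G1 X-3.01 Y1.25 E1.5217
G1 X-3.26 Y0.00 E1.6235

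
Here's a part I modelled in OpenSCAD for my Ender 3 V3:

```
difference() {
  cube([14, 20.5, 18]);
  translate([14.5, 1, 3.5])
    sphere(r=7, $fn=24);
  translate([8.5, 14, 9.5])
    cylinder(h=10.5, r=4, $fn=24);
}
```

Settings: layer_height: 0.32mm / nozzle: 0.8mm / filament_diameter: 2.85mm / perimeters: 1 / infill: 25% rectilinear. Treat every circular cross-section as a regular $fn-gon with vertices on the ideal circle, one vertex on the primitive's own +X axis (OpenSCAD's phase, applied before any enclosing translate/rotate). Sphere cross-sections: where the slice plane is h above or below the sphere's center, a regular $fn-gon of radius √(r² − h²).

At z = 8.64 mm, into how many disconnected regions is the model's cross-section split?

1

At z = 8.64 mm: the cube is present — its section is the full 14×20.5 rectangle; the r=7 sphere at (14.5, 1) contributes a regular 24-gon of circumradius √(7²−5.14²) = 4.752; the cylinder at (8.5, 14) is absent (z outside [9.5, 20]); After the difference (first − rest): starting from the 14×20.5 cube, the r=7 sphere at (14.5, 1) partially overlaps it — only the 19.36 mm² overlap (of its 70.13 mm²) is removed, clipping the outline — 1 connected region. The result has 1 disconnected region.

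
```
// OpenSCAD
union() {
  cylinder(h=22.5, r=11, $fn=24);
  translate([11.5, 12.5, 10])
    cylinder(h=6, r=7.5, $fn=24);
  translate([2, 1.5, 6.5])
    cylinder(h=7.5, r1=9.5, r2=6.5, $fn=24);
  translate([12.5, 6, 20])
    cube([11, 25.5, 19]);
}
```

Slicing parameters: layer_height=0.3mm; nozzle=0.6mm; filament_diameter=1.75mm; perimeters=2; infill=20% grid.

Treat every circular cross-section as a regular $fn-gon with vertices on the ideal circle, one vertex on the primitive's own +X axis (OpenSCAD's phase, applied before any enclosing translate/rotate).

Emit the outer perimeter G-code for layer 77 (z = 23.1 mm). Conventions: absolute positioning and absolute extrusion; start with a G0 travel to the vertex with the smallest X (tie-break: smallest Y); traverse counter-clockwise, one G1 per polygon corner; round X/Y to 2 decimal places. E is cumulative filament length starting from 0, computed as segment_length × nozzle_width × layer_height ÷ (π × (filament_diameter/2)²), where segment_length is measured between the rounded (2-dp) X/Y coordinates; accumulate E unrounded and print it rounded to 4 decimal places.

G0 X12.50 Y6.00 Z23.10
G1 X23.50 Y6.00 E0.8232
G1 X23.50 Y31.50 E2.7315
G1 X12.50 Y31.50 E3.5547
G1 X12.50 Y6.00 E5.4630

At z = 23.1 mm: the cylinder does not reach this height (z outside [0, 22.5]); the cylinder at (11.5, 12.5) is not intersected at this z (z outside [10, 16]); the cone at (2, 1.5) does not reach this height (z outside [6.5, 14]); the 11×25.5 cube at (12.5, 6) contributes its full rectangle; Taking the union: only the 11×25.5 cube at (12.5, 6) is present, so the union is just that shape — 1 connected region. The outline is a single polygon with 4 vertices. Extrusion per mm of travel: 0.6 × 0.3 / (π × 0.875²) = 0.074835. Accumulating E over each segment gives final E = 5.4630.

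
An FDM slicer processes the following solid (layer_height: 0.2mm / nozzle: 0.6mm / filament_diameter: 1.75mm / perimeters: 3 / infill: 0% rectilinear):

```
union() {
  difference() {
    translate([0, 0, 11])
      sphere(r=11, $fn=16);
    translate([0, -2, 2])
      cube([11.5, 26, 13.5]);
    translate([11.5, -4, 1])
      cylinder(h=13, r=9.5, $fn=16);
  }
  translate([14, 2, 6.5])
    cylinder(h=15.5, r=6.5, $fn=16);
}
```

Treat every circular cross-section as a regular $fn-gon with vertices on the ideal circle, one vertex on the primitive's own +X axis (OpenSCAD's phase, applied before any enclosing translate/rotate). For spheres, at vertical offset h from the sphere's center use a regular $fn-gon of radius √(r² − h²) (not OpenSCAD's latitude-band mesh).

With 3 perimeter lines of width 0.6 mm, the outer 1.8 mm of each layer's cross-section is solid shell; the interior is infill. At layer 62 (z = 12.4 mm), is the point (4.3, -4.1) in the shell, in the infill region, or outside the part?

At z = 12.4 mm: the sphere: section is a regular 16-gon, circumradius = √(r²−h²) = √(11²−1.4²) = 10.911; the cube at (0, -2) is present — its section is the full 11.5×26 rectangle; the r=9.5 cylinder at (11.5, -4) contributes a regular 16-gon of circumradius 9.5; After the difference (first − rest): starting from the r=11 sphere, the 11.5×26 cube at (0, -2) partially overlaps it — only the 112.53 mm² overlap (of its 299.00 mm²) is removed, clipping the outline; the r=9.5 cylinder at (11.5, -4) partially overlaps it — only the 46.32 mm² overlap (of its 276.30 mm²) is removed, clipping the outline — 1 connected region; the r=6.5 cylinder at (14, 2) gives a regular 16-gon of circumradius 6.5 (constant along its height); Taking the union: the 2 present regions are separate (no shared area or edge), so areas and boundary lengths simply add and each stays a separate island — 2 connected regions. Overall, the cross-section has 2 separate islands. The nearest boundary edge runs (2.00, -4.00)→(2.72, -7.64); distance from the point to it = 2.24 mm. The point is not inside any of the regions above, so it lies outside the cross-section (2.24 mm from the nearest boundary).

outside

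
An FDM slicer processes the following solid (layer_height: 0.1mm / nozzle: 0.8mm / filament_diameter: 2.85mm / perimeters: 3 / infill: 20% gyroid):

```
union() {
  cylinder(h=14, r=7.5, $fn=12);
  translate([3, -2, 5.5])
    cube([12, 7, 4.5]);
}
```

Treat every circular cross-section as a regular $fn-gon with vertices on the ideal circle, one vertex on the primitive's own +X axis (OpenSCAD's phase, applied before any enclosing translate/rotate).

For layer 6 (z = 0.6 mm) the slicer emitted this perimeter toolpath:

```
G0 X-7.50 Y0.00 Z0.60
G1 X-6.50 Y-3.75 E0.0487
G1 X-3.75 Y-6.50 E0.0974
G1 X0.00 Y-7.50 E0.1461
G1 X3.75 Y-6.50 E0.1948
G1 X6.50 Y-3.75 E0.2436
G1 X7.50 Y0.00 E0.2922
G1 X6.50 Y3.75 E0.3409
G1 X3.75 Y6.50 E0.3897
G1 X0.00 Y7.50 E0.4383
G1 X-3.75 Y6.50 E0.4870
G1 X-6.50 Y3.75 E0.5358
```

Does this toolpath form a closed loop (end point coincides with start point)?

Start point (G0): (-7.50, 0.00). End point (last G1): the path does not return to the start — open.

no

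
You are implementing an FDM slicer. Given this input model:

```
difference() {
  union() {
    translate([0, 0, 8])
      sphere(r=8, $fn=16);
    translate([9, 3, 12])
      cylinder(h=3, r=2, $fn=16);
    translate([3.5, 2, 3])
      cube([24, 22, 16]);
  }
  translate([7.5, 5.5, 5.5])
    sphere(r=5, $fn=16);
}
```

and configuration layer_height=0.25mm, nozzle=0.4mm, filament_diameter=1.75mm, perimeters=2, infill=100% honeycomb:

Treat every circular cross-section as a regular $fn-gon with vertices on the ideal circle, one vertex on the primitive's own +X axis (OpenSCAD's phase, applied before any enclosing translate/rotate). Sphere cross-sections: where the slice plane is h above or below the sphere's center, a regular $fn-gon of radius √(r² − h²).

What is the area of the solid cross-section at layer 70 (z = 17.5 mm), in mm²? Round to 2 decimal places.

528.00 mm²

At z = 17.5 mm: the sphere does not reach this height (|z−center|=9.500 > r=8); the cylinder at (9, 3) is absent (z outside [12, 15]); the cube at (3.5, 2) (footprint 24×22) is included at this height (area 528.00 mm²); Taking the union: only the 24×22 cube at (3.5, 2) is present, so the union is just that shape — area = 528.00 mm²; the sphere at (7.5, 5.5) is not intersected at this z (|z−center|=12.000 > r=5); Taking the first minus the rest: none of the subtracted shapes is present at this height, so that combined region is unchanged — area = 528.00 mm². Overall, the cross-section is a single solid region. Net area = 528.00 mm².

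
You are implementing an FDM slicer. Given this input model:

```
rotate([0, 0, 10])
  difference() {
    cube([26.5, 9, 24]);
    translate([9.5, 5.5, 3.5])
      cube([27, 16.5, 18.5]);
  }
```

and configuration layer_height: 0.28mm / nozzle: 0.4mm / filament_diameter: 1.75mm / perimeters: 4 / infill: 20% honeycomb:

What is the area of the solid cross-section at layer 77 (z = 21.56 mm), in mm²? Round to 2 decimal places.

179.00 mm²

At z = 21.56 mm: the cube (footprint 26.5×9) is included at this height (area 238.50 mm²); the cube at (9.5, 5.5) (footprint 27×16.5) is included at this height (area 445.50 mm²); Taking the first minus the rest: starting from the 26.5×9 cube (238.50 mm²), the 27×16.5 cube at (9.5, 5.5) partially overlaps it — only the 59.50 mm² overlap (of its 445.50 mm²) is removed, clipping the outline — area = 179.00 mm²; (rotated 10° about Z; rotation is an isometry so areas/perimeters/island counts are preserved). Overall, the cross-section is a single solid region. Net area = 179.00 mm².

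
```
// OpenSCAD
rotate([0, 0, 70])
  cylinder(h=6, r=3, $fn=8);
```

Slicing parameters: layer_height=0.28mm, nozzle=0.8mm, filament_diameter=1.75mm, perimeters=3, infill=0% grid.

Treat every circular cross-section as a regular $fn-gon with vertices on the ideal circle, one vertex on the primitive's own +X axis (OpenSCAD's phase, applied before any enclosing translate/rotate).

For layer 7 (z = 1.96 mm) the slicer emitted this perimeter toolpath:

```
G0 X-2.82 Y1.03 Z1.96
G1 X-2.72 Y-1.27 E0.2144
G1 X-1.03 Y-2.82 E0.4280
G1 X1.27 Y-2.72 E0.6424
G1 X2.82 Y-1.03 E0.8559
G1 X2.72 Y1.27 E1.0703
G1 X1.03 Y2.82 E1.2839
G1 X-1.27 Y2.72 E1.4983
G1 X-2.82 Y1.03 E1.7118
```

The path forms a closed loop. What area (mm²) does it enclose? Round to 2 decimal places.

Apply the shoelace formula to the sequence of (X, Y) vertices; enclosed area = 25.49 mm².

25.49 mm²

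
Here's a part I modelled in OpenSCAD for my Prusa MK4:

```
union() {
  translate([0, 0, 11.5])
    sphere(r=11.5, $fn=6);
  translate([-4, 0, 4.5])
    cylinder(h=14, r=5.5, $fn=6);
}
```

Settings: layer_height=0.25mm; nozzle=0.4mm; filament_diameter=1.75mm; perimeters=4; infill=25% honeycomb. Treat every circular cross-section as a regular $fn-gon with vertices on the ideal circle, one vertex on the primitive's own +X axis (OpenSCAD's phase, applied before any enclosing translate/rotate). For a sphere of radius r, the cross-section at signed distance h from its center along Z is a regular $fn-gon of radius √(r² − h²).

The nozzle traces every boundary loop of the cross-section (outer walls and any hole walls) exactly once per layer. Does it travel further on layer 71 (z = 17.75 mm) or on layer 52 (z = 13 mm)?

layer 52 (z = 13 mm)

Layer 71 (z = 17.75): the r=11.5 sphere slices to a regular 6-gon of circumradius 9.653 (√(r²−h²) with h=6.25 from center) (perimeter = 2·6·9.653·sin(180°/6) = 57.92 mm); the r=5.5 cylinder at (-4, 0) gives a regular 6-gon of circumradius 5.5 (constant along its height) (perimeter = 2·6·5.500·sin(180°/6) = 33.00 mm); Combining (union): the r=5.5 cylinder at (-4, 0) lies entirely inside the r=11.5 sphere, so the union is just the r=11.5 sphere — boundary = 57.92 mm. So its perimeter = 57.92 mm. Layer 52 (z = 13): the r=11.5 sphere contributes a regular 6-gon of circumradius √(11.5²−1.5²) = 11.402 (perimeter = 2·6·11.402·sin(180°/6) = 68.41 mm); the cylinder at (-4, 0): section is a regular 6-gon, circumradius r=5.5 (perimeter = 2·6·5.500·sin(180°/6) = 33.00 mm); Merging all regions: the r=5.5 cylinder at (-4, 0) lies entirely inside the r=11.5 sphere, so the union is just the r=11.5 sphere — boundary = 68.41 mm. So its perimeter = 68.41 mm. Layer 52 is larger (68.41 vs 57.92 mm).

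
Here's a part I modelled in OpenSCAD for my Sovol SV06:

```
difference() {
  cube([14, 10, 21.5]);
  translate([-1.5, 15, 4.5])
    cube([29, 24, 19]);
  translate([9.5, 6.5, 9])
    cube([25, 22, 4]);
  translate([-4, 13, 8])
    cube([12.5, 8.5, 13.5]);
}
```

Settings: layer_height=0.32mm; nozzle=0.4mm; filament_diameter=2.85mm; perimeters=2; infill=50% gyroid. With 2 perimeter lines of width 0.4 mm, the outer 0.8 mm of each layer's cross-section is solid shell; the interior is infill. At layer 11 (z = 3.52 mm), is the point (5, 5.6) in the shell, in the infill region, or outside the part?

infill

At z = 3.52 mm: the cube is present — its section is the full 14×10 rectangle; the cube at (-1.5, 15) does not reach this height (z outside [4.5, 23.5]); the cube at (9.5, 6.5) is absent (z outside [9, 13]); the cube at (-4, 13) is not intersected at this z (z outside [8, 21.5]); Taking the first minus the rest: none of the subtracted shapes is present at this height, so the 14×10 cube is unchanged — 1 connected region. Overall, the cross-section is a single solid region. The nearest boundary edge runs (14.00, 10.00)→(0.00, 10.00); distance from the point to it = 4.40 mm. The point is inside the cross-section and 4.40 mm from the nearest boundary — more than the 0.8 mm shell width (2 × 0.4), so it's in the infill interior.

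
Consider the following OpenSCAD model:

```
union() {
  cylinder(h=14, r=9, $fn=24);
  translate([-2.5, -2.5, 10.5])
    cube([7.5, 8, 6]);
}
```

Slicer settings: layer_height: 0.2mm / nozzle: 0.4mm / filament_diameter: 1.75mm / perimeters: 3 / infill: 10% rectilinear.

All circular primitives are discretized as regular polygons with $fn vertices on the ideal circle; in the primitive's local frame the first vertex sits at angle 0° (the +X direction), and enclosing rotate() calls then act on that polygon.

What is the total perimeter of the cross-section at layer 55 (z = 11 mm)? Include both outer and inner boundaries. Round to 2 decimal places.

At z = 11 mm: the r=9 cylinder gives a regular 24-gon of circumradius 9 (constant along its height) (perimeter = 2·24·9.000·sin(180°/24) = 56.39 mm); the cube at (-2.5, -2.5) is present — its section is the full 7.5×8 rectangle (perimeter 31.00 mm); Merging all regions: the 7.5×8 cube at (-2.5, -2.5) lies entirely inside the r=9 cylinder, so the union is just the r=9 cylinder — boundary = 56.39 mm. Overall, the cross-section is a single solid region. Total boundary length (outer) = 56.39 mm.

56.39 mm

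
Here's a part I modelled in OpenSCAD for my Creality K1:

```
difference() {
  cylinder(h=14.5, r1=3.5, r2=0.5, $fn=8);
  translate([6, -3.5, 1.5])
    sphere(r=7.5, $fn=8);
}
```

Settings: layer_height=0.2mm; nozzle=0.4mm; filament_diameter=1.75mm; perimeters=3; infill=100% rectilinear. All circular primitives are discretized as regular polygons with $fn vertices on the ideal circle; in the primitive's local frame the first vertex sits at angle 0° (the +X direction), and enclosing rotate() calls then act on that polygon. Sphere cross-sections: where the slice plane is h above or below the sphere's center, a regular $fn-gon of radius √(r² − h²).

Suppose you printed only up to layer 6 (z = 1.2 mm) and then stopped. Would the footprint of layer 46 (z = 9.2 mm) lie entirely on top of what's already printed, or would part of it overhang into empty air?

Compare the two slices. At z = 1.2: the cone: at t=0.083 of its height the radius interpolates to r₁+(r₂−r₁)t = 3.252, giving a regular 8-gon of that circumradius (area = (8/2)·3.252²·sin(360°/8) = 29.91 mm²); the r=7.5 sphere at (6, -3.5) contributes a regular 8-gon of circumradius √(7.5²−0.3²) = 7.494 (area = (8/2)·7.494²·sin(360°/8) = 158.84 mm²); After the difference (first − rest): starting from the cone (29.91 mm²), the r=7.5 sphere at (6, -3.5) partially overlaps it — only the 14.62 mm² overlap (of its 158.84 mm²) is removed, clipping the outline — area = 15.28 mm². At z = 9.2: the cone (r1=3.5→r2=0.5) has section circumradius 1.597 here — a regular 8-gon (area = (8/2)·1.597²·sin(360°/8) = 7.21 mm²); the sphere at (6, -3.5) is not intersected at this z (|z−center|=7.700 > r=7.5); Subtracting the remaining from the first: none of the subtracted shapes is present at this height, so the cone is unchanged — area = 7.21 mm². Checking containment: at z = 9.2 the cross-section extends beyond the z = 1.2 cross-section by about 3.73 mm².

part overhangs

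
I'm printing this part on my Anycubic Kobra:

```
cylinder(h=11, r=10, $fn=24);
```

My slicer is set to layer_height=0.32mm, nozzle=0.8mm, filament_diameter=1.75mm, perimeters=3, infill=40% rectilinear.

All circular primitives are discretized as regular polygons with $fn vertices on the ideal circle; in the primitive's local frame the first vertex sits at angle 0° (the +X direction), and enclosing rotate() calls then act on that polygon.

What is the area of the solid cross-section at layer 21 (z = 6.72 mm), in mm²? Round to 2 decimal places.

310.58 mm²

At z = 6.72 mm: the r=10 cylinder gives a regular 24-gon of circumradius 10 (constant along its height) (area = (24/2)·10.000²·sin(360°/24) = 310.58 mm²). Overall, the cross-section is a single solid region. Net area = 310.58 mm².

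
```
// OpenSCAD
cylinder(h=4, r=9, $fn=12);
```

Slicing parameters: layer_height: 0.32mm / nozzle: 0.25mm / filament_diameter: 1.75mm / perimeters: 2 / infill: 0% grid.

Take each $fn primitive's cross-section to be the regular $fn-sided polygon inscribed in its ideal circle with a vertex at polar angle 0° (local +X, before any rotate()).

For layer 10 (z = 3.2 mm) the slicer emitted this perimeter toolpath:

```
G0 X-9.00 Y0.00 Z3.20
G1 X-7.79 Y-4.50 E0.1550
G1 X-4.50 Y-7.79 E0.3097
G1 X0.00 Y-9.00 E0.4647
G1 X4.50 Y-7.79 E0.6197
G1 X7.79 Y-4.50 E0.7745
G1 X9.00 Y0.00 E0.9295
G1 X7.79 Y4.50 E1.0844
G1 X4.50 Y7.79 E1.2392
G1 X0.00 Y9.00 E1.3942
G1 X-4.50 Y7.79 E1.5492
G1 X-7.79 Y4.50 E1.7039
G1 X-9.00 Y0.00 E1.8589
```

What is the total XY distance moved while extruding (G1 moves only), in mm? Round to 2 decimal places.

55.89 mm

Sum the Euclidean lengths of each G1 segment: total = 55.89 mm.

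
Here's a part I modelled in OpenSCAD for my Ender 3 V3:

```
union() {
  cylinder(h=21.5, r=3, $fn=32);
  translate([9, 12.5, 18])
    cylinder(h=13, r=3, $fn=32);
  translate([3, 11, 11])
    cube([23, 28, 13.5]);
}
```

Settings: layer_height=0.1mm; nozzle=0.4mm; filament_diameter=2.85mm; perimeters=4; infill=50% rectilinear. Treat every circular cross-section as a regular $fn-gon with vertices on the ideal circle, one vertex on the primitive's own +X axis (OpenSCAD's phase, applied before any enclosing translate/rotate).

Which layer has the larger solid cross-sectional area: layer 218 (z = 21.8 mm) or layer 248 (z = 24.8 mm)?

Layer 218 (z = 21.8): the cylinder is not intersected at this z (z outside [0, 21.5]); the cylinder at (9, 12.5): section is a regular 32-gon, circumradius r=3 (area = (32/2)·3.000²·sin(360°/32) = 28.09 mm²); the 23×28 cube at (3, 11) contributes its full rectangle (area 644.00 mm²); Merging all regions: the regions partially overlap — summed areas 672.09 mm² minus the doubly-counted overlap 22.62 mm² gives 649.47 mm² — area = 649.47 mm². So its area = 649.47 mm². Layer 248 (z = 24.8): the cylinder is not intersected at this z (z outside [0, 21.5]); the cylinder at (9, 12.5): section is a regular 32-gon, circumradius r=3 (area = (32/2)·3.000²·sin(360°/32) = 28.09 mm²); the cube at (3, 11) is not intersected at this z (z outside [11, 24.5]); Taking the union: only the r=3 cylinder at (9, 12.5) is present, so the union is just that shape — area = 28.09 mm². So its area = 28.09 mm². Layer 218 is larger (649.47 vs 28.09 mm²).

layer 218 (z = 21.8 mm)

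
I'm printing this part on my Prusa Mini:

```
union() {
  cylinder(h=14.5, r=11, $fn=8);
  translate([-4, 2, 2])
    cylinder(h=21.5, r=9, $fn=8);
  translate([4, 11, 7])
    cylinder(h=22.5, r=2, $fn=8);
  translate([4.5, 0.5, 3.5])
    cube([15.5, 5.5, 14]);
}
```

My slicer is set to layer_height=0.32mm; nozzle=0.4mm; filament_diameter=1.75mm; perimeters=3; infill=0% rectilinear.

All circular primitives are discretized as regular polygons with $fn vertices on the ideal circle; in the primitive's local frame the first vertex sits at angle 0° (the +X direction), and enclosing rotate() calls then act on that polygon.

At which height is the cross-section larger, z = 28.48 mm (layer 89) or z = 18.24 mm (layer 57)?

layer 57 (z = 18.24 mm)

Layer 89 (z = 28.48): the cylinder does not reach this height (z outside [0, 14.5]); the cylinder at (-4, 2) does not reach this height (z outside [2, 23.5]); the r=2 cylinder at (4, 11) contributes a regular 8-gon of circumradius 2 (area = (8/2)·2.000²·sin(360°/8) = 11.31 mm²); the cube at (4.5, 0.5) does not reach this height (z outside [3.5, 17.5]); Taking the union: only the r=2 cylinder at (4, 11) is present, so the union is just that shape — area = 11.31 mm². So its area = 11.31 mm². Layer 57 (z = 18.24): the cylinder is absent (z outside [0, 14.5]); the r=9 cylinder at (-4, 2) gives a regular 8-gon of circumradius 9 (constant along its height) (area = (8/2)·9.000²·sin(360°/8) = 229.10 mm²); the r=2 cylinder at (4, 11) gives a regular 8-gon of circumradius 2 (constant along its height) (area = (8/2)·2.000²·sin(360°/8) = 11.31 mm²); the cube at (4.5, 0.5) is not intersected at this z (z outside [3.5, 17.5]); Combining (union): the 2 present regions are separate (no shared area or edge), so areas and boundary lengths simply add and each stays a separate island — area = 240.42 mm². So its area = 240.42 mm². Layer 57 is larger (240.42 vs 11.31 mm²).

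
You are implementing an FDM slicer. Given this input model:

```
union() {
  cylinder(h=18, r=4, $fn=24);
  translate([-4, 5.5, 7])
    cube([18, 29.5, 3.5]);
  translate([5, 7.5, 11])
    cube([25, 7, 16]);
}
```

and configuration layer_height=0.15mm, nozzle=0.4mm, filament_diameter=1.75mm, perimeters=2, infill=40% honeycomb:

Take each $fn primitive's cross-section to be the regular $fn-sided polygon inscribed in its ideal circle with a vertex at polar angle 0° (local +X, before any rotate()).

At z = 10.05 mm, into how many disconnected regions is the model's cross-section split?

2

At z = 10.05 mm: the r=4 cylinder gives a regular 24-gon of circumradius 4 (constant along its height); the 18×29.5 cube at (-4, 5.5) contributes its full rectangle; the cube at (5, 7.5) does not reach this height (z outside [11, 27]); Merging all regions: the 2 present regions are separate (no shared area or edge), so areas and boundary lengths simply add and each stays a separate island — 2 connected regions. The result has 2 disconnected regions.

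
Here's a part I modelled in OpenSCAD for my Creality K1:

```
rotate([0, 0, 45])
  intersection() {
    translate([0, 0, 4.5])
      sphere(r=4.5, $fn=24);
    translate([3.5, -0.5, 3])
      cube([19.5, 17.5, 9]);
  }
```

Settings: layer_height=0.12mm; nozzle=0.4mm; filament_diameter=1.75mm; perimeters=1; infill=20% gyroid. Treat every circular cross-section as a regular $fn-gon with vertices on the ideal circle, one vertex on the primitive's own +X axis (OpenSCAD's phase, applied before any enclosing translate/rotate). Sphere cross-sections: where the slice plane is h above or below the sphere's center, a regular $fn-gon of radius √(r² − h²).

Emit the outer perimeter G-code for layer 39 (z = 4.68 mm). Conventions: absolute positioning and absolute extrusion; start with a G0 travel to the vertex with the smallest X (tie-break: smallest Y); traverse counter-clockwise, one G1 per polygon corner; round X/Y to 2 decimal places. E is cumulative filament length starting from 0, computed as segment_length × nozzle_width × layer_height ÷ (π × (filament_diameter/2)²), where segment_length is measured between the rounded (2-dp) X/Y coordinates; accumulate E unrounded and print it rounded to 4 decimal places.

At z = 4.68 mm: the r=4.5 sphere slices to a regular 24-gon of circumradius 4.496 (√(r²−h²) with h=0.18 from center); the cube at (3.5, -0.5) (footprint 19.5×17.5) is included at this height; Keeping only the common overlap: the 19.5×17.5 cube at (3.5, -0.5) partially overlaps the r=4.5 sphere; clipping to the common part keeps 2.32 mm² — 1 connected region; (whole slice rotated 45° about Z — lengths, areas and connectivity unchanged). The outline is a single polygon with 6 vertices. Extrusion per mm of travel: 0.4 × 0.12 / (π × 0.875²) = 0.019956. Accumulating E over each segment gives final E = 0.1537.

G0 X0.52 Y4.43 Z4.68
G1 X2.83 Y2.12 E0.0652
G1 X3.49 Y2.78 E0.0838
G1 X3.18 Y3.18 E0.0939
G1 X2.25 Y3.89 E0.1173
G1 X1.16 Y4.34 E0.1408
G1 X0.52 Y4.43 E0.1537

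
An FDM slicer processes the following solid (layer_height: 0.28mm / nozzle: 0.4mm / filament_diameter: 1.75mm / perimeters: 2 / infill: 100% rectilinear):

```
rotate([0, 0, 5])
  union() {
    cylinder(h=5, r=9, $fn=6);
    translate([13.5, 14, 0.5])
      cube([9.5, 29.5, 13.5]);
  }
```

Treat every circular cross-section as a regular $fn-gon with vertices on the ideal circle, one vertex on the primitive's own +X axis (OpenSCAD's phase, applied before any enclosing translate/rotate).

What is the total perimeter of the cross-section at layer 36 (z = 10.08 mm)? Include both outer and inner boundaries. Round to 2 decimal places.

78.00 mm

At z = 10.08 mm: the cylinder does not reach this height (z outside [0, 5]); the 9.5×29.5 cube at (13.5, 14) contributes its full rectangle (perimeter 78.00 mm); Combining (union): only the 9.5×29.5 cube at (13.5, 14) is present, so the union is just that shape — boundary = 78.00 mm; (rotated 5° about Z; rotation is an isometry so areas/perimeters/island counts are preserved). Overall, the cross-section is a single solid region. Total boundary length (outer) = 78.00 mm.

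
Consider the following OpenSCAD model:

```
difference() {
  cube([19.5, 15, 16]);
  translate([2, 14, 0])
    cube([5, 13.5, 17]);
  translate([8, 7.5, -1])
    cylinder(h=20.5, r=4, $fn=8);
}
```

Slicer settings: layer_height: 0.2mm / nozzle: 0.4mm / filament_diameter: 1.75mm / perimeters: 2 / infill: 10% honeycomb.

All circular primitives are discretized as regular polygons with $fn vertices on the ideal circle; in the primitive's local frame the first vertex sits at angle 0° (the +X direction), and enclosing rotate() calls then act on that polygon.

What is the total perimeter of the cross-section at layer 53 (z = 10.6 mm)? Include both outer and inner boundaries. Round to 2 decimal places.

At z = 10.6 mm: the cube is present — its section is the full 19.5×15 rectangle (perimeter 69.00 mm); the cube at (2, 14) is present — its section is the full 5×13.5 rectangle (perimeter 37.00 mm); the r=4 cylinder at (8, 7.5) contributes a regular 8-gon of circumradius 4 (perimeter = 2·8·4.000·sin(180°/8) = 24.49 mm); Taking the first minus the rest: starting from the 19.5×15 cube, the 5×13.5 cube at (2, 14) partially overlaps it — only the 5.00 mm² overlap (of its 67.50 mm²) is removed, clipping the outline; the r=4 cylinder at (8, 7.5) lies wholly inside it (removes its full 45.25 mm² and its 24.49 mm outline becomes a hole wall) — boundary (outer + 1 inner loop) = 95.49 mm. Overall, the cross-section is one region with 1 hole. Total boundary length (outer + inner) = 95.49 mm.

95.49 mm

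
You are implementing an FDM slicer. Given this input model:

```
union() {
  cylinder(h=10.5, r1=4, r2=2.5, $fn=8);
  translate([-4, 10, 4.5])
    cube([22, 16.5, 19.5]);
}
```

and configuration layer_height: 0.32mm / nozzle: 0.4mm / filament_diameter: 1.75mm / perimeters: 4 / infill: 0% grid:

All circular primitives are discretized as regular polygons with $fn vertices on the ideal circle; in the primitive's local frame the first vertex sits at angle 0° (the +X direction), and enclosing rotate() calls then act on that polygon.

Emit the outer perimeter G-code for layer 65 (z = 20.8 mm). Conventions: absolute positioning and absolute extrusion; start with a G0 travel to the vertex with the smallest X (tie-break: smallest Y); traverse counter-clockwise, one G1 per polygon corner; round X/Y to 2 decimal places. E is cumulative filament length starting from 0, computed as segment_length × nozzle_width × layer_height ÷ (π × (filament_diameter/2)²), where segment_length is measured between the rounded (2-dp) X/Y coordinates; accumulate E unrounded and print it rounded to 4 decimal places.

At z = 20.8 mm: the cone is not intersected at this z (z outside [0, 10.5]); the cube at (-4, 10) (footprint 22×16.5) is included at this height; Merging all regions: only the 22×16.5 cube at (-4, 10) is present, so the union is just that shape — 1 connected region. The outline is a single polygon with 4 vertices. Extrusion per mm of travel: 0.4 × 0.32 / (π × 0.875²) = 0.053216. Accumulating E over each segment gives final E = 4.0976.

G0 X-4.00 Y10.00 Z20.80
G1 X18.00 Y10.00 E1.1708
G1 X18.00 Y26.50 E2.0488
G1 X-4.00 Y26.50 E3.2196
G1 X-4.00 Y10.00 E4.0976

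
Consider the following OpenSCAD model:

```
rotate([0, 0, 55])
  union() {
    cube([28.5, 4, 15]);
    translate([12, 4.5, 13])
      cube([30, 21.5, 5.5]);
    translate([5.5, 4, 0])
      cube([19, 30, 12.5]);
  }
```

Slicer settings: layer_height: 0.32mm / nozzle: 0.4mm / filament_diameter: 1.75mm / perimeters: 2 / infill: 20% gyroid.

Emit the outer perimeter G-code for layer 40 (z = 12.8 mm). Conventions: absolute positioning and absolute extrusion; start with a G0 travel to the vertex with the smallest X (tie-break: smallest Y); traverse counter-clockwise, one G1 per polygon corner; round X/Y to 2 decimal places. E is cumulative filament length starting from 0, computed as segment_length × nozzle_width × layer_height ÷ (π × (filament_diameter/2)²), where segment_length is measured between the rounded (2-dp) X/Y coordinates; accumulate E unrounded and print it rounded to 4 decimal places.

At z = 12.8 mm: the cube is present — its section is the full 28.5×4 rectangle; the cube at (12, 4.5) does not reach this height (z outside [13, 18.5]); the cube at (5.5, 4) does not reach this height (z outside [0, 12.5]); Taking the union: only the 28.5×4 cube is present, so the union is just that shape — 1 connected region; (rotated 55° about Z; rotation is an isometry so areas/perimeters/island counts are preserved). The outline is a single polygon with 4 vertices. Extrusion per mm of travel: 0.4 × 0.32 / (π × 0.875²) = 0.053216. Accumulating E over each segment gives final E = 3.4596.

G0 X-3.28 Y2.29 Z12.80
G1 X0.00 Y0.00 E0.2129
G1 X16.35 Y23.35 E1.7298
G1 X13.07 Y25.64 E1.9427
G1 X-3.28 Y2.29 E3.4596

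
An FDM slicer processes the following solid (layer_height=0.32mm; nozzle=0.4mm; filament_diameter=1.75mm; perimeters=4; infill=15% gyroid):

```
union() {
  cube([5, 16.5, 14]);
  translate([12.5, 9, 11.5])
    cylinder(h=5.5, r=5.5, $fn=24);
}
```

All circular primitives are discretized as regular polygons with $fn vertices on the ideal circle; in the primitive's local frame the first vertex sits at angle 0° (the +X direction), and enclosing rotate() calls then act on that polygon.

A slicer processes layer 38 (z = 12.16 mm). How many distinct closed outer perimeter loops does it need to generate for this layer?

2

At z = 12.16 mm: the cube (footprint 5×16.5) is included at this height; the r=5.5 cylinder at (12.5, 9) contributes a regular 24-gon of circumradius 5.5; Combining (union): the 2 present regions are separate (no shared area or edge), so areas and boundary lengths simply add and each stays a separate island — 2 connected regions. The result has 2 disconnected regions.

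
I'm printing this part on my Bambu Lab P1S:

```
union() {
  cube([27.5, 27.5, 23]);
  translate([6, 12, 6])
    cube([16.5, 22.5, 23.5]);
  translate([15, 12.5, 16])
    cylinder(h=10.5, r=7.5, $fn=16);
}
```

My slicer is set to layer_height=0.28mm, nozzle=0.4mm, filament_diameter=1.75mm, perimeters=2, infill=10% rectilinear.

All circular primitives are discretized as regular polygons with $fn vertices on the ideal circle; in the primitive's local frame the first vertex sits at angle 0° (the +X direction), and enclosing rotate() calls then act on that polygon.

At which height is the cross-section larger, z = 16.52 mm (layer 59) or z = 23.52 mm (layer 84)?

layer 59 (z = 16.52 mm)

Layer 59 (z = 16.52): the cube (footprint 27.5×27.5) is included at this height (area 756.25 mm²); the 16.5×22.5 cube at (6, 12) contributes its full rectangle (area 371.25 mm²); the r=7.5 cylinder at (15, 12.5) contributes a regular 16-gon of circumradius 7.5 (area = (16/2)·7.500²·sin(360°/16) = 172.21 mm²); Taking the union: the regions partially overlap — summed areas 1299.71 mm² minus the doubly-counted overlap 427.96 mm² gives 871.75 mm² — area = 871.75 mm². So its area = 871.75 mm². Layer 84 (z = 23.52): the cube is not intersected at this z (z outside [0, 23]); the cube at (6, 12) is present — its section is the full 16.5×22.5 rectangle (area 371.25 mm²); the cylinder at (15, 12.5): section is a regular 16-gon, circumradius r=7.5 (area = (16/2)·7.500²·sin(360°/16) = 172.21 mm²); Merging all regions: the regions partially overlap — summed areas 543.46 mm² minus the doubly-counted overlap 93.55 mm² gives 449.90 mm² — area = 449.90 mm². So its area = 449.90 mm². Layer 59 is larger (871.75 vs 449.90 mm²).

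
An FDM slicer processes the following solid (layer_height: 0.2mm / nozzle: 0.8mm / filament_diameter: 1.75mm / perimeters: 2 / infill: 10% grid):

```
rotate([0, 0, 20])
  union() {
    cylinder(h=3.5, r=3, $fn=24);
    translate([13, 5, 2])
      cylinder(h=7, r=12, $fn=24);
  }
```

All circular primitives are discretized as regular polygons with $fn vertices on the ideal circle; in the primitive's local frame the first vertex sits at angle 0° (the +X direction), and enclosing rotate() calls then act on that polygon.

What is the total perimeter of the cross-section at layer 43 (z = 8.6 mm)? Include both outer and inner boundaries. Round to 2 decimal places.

75.18 mm

At z = 8.6 mm: the cylinder is not intersected at this z (z outside [0, 3.5]); the r=12 cylinder at (13, 5) contributes a regular 24-gon of circumradius 12 (perimeter = 2·24·12.000·sin(180°/24) = 75.18 mm); Merging all regions: only the r=12 cylinder at (13, 5) is present, so the union is just that shape — boundary = 75.18 mm; (whole slice rotated 20° about Z — lengths, areas and connectivity unchanged). Overall, the cross-section is a single solid region. Total boundary length (outer) = 75.18 mm.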